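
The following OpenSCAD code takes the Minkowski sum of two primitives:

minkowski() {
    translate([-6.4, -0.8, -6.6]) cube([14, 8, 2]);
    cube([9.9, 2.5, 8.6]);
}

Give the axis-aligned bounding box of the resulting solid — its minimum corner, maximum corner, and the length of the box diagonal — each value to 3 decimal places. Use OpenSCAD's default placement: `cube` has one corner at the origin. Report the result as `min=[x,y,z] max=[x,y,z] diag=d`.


A = translate([-6.4, -0.8, -6.6]) cube([14, 8, 2]) → bbox [-6.4,-0.8,-6.6] .. [7.6,7.2,-4.6]
B = cube([9.9, 2.5, 8.6]) → bbox [0,0,0] .. [9.9,2.5,8.6]
lo = A.lo+B.lo = [-6.4+0, -0.8+0, -6.6+0] = [-6.400,-0.800,-6.600]
hi = A.hi+B.hi = [7.6+9.9, 7.2+2.5, -4.6+8.6] = [17.500,9.700,4.000]
diag = √(23.9²+10.5²+10.6²) = √793.82 = 28.175

min=[-6.400,-0.800,-6.600] max=[17.500,9.700,4.000] diag=28.175


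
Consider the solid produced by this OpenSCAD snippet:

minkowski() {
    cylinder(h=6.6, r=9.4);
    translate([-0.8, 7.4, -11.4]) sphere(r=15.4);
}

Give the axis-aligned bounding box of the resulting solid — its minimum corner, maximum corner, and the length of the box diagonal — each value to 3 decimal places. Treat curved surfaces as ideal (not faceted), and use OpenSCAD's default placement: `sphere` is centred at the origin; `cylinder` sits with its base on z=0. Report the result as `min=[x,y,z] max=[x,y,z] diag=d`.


min=[-25.600,-17.400,-26.800] max=[24.000,32.200,10.600] diag=79.493

A = translate([-0.8, 7.4, -11.4]) sphere(r=15.4) → bbox [-16.2,-8,-26.8] .. [14.6,22.8,4]
B = cylinder(h=6.6, r=9.4) → bbox [-9.4,-9.4,0] .. [9.4,9.4,6.6]
lo = A.lo+B.lo = [-16.2-9.4, -8-9.4, -26.8+0] = [-25.600,-17.400,-26.800]
hi = A.hi+B.hi = [14.6+9.4, 22.8+9.4, 4+6.6] = [24.000,32.200,10.600]
diag = √(49.6²+49.6²+37.4²) = √6319.08 = 79.493


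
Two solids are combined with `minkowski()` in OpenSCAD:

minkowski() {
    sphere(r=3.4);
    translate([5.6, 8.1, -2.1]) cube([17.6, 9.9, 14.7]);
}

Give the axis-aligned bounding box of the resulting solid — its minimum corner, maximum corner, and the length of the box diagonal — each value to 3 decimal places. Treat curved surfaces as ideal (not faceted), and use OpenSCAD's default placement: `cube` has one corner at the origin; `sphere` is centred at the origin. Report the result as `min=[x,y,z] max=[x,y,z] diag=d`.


min=[2.200,4.700,-5.500] max=[26.600,21.400,16.000] diag=36.558

A = translate([5.6, 8.1, -2.1]) cube([17.6, 9.9, 14.7]) → bbox [5.6,8.1,-2.1] .. [23.2,18,12.6]
B = sphere(r=3.4) → bbox [-3.4,-3.4,-3.4] .. [3.4,3.4,3.4]
lo = A.lo+B.lo = [5.6-3.4, 8.1-3.4, -2.1-3.4] = [2.200,4.700,-5.500]
hi = A.hi+B.hi = [23.2+3.4, 18+3.4, 12.6+3.4] = [26.600,21.400,16.000]
diag = √(24.4²+16.7²+21.5²) = √1336.5 = 36.558


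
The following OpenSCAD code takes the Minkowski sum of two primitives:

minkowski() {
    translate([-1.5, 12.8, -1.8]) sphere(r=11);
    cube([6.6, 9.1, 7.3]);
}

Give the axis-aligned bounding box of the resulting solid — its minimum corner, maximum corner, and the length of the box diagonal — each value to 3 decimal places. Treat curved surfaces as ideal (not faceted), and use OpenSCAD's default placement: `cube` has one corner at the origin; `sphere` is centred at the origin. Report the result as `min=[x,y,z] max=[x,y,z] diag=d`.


min=[-12.500,1.800,-12.800] max=[16.100,32.900,16.500] diag=51.417

A = translate([-1.5, 12.8, -1.8]) sphere(r=11) → bbox [-12.5,1.8,-12.8] .. [9.5,23.8,9.2]
B = cube([6.6, 9.1, 7.3]) → bbox [0,0,0] .. [6.6,9.1,7.3]
lo = A.lo+B.lo = [-12.5+0, 1.8+0, -12.8+0] = [-12.500,1.800,-12.800]
hi = A.hi+B.hi = [9.5+6.6, 23.8+9.1, 9.2+7.3] = [16.100,32.900,16.500]
diag = √(28.6²+31.1²+29.3²) = √2643.66 = 51.417


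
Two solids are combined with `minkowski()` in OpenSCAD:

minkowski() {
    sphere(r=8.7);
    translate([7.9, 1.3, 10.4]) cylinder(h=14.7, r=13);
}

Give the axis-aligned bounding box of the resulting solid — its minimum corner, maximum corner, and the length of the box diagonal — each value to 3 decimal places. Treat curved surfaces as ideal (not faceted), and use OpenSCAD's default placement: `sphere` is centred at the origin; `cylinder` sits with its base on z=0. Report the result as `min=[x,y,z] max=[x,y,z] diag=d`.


A = translate([7.9, 1.3, 10.4]) cylinder(h=14.7, r=13) → bbox [-5.1,-11.7,10.4] .. [20.9,14.3,25.1]
B = sphere(r=8.7) → bbox [-8.7,-8.7,-8.7] .. [8.7,8.7,8.7]
lo = A.lo+B.lo = [-5.1-8.7, -11.7-8.7, 10.4-8.7] = [-13.800,-20.400,1.700]
hi = A.hi+B.hi = [20.9+8.7, 14.3+8.7, 25.1+8.7] = [29.600,23.000,33.800]
diag = √(43.4²+43.4²+32.1²) = √4797.53 = 69.264

min=[-13.800,-20.400,1.700] max=[29.600,23.000,33.800] diag=69.264


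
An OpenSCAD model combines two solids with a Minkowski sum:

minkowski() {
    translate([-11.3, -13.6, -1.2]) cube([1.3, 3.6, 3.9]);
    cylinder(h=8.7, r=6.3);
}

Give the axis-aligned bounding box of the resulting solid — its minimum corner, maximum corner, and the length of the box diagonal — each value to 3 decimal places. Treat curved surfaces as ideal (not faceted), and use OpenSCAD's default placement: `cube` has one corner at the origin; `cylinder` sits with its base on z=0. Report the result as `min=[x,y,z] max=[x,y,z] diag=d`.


A = translate([-11.3, -13.6, -1.2]) cube([1.3, 3.6, 3.9]) → bbox [-11.3,-13.6,-1.2] .. [-10,-10,2.7]
B = cylinder(h=8.7, r=6.3) → bbox [-6.3,-6.3,0] .. [6.3,6.3,8.7]
lo = A.lo+B.lo = [-11.3-6.3, -13.6-6.3, -1.2+0] = [-17.600,-19.900,-1.200]
hi = A.hi+B.hi = [-10+6.3, -10+6.3, 2.7+8.7] = [-3.700,-3.700,11.400]
diag = √(13.9²+16.2²+12.6²) = √614.41 = 24.787

min=[-17.600,-19.900,-1.200] max=[-3.700,-3.700,11.400] diag=24.787


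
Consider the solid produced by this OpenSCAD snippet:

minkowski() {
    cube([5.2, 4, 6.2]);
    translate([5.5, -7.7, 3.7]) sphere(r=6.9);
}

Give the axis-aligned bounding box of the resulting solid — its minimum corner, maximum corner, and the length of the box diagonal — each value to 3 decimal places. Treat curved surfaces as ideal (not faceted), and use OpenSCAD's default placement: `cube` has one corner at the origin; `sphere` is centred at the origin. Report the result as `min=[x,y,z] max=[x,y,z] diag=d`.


A = translate([5.5, -7.7, 3.7]) sphere(r=6.9) → bbox [-1.4,-14.6,-3.2] .. [12.4,-0.8,10.6]
B = cube([5.2, 4, 6.2]) → bbox [0,0,0] .. [5.2,4,6.2]
lo = A.lo+B.lo = [-1.4+0, -14.6+0, -3.2+0] = [-1.400,-14.600,-3.200]
hi = A.hi+B.hi = [12.4+5.2, -0.8+4, 10.6+6.2] = [17.600,3.200,16.800]
diag = √(19²+17.8²+20²) = √1077.84 = 32.830

min=[-1.400,-14.600,-3.200] max=[17.600,3.200,16.800] diag=32.830


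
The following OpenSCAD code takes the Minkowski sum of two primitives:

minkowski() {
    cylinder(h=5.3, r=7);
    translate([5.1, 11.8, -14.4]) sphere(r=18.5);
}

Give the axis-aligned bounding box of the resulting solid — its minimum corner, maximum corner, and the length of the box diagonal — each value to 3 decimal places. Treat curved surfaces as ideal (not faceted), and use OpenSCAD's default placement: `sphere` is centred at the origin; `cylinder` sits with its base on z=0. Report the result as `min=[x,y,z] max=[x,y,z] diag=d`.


A = translate([5.1, 11.8, -14.4]) sphere(r=18.5) → bbox [-13.4,-6.7,-32.9] .. [23.6,30.3,4.1]
B = cylinder(h=5.3, r=7) → bbox [-7,-7,0] .. [7,7,5.3]
lo = A.lo+B.lo = [-13.4-7, -6.7-7, -32.9+0] = [-20.400,-13.700,-32.900]
hi = A.hi+B.hi = [23.6+7, 30.3+7, 4.1+5.3] = [30.600,37.300,9.400]
diag = √(51²+51²+42.3²) = √6991.29 = 83.614

min=[-20.400,-13.700,-32.900] max=[30.600,37.300,9.400] diag=83.614


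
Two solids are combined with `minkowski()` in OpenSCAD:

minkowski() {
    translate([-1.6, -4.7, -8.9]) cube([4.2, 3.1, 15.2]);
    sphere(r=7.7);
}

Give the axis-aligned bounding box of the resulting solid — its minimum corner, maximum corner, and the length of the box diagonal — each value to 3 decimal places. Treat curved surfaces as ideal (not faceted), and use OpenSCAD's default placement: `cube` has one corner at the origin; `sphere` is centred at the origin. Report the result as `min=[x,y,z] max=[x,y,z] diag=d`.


min=[-9.300,-12.400,-16.600] max=[10.300,6.100,14.000] diag=40.777

A = translate([-1.6, -4.7, -8.9]) cube([4.2, 3.1, 15.2]) → bbox [-1.6,-4.7,-8.9] .. [2.6,-1.6,6.3]
B = sphere(r=7.7) → bbox [-7.7,-7.7,-7.7] .. [7.7,7.7,7.7]
lo = A.lo+B.lo = [-1.6-7.7, -4.7-7.7, -8.9-7.7] = [-9.300,-12.400,-16.600]
hi = A.hi+B.hi = [2.6+7.7, -1.6+7.7, 6.3+7.7] = [10.300,6.100,14.000]
diag = √(19.6²+18.5²+30.6²) = √1662.77 = 40.777


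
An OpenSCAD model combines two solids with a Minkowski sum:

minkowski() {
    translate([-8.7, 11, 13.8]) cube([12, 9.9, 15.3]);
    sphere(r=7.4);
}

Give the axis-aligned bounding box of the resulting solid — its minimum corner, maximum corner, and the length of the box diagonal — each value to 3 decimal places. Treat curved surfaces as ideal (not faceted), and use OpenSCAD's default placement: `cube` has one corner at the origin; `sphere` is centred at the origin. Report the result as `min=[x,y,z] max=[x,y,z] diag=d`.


A = translate([-8.7, 11, 13.8]) cube([12, 9.9, 15.3]) → bbox [-8.7,11,13.8] .. [3.3,20.9,29.1]
B = sphere(r=7.4) → bbox [-7.4,-7.4,-7.4] .. [7.4,7.4,7.4]
lo = A.lo+B.lo = [-8.7-7.4, 11-7.4, 13.8-7.4] = [-16.100,3.600,6.400]
hi = A.hi+B.hi = [3.3+7.4, 20.9+7.4, 29.1+7.4] = [10.700,28.300,36.500]
diag = √(26.8²+24.7²+30.1²) = √2234.34 = 47.269

min=[-16.100,3.600,6.400] max=[10.700,28.300,36.500] diag=47.269


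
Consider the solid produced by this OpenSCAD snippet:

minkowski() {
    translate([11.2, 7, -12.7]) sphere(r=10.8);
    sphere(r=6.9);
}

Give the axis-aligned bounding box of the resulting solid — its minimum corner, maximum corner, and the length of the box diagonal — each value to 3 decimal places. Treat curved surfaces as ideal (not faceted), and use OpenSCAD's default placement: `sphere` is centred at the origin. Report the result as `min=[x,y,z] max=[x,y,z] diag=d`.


min=[-6.500,-10.700,-30.400] max=[28.900,24.700,5.000] diag=61.315

A = translate([11.2, 7, -12.7]) sphere(r=10.8) → bbox [0.4,-3.8,-23.5] .. [22,17.8,-1.9]
B = sphere(r=6.9) → bbox [-6.9,-6.9,-6.9] .. [6.9,6.9,6.9]
lo = A.lo+B.lo = [0.4-6.9, -3.8-6.9, -23.5-6.9] = [-6.500,-10.700,-30.400]
hi = A.hi+B.hi = [22+6.9, 17.8+6.9, -1.9+6.9] = [28.900,24.700,5.000]
diag = √(35.4²+35.4²+35.4²) = √3759.48 = 61.315


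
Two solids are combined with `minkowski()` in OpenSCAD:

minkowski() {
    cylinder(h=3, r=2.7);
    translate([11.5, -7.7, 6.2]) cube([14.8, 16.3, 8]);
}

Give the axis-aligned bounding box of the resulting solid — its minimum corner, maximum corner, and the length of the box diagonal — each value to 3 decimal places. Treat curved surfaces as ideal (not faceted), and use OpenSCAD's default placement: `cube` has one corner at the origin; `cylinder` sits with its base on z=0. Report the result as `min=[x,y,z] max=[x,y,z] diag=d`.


min=[8.800,-10.400,6.200] max=[29.000,11.300,17.200] diag=31.622

A = translate([11.5, -7.7, 6.2]) cube([14.8, 16.3, 8]) → bbox [11.5,-7.7,6.2] .. [26.3,8.6,14.2]
B = cylinder(h=3, r=2.7) → bbox [-2.7,-2.7,0] .. [2.7,2.7,3]
lo = A.lo+B.lo = [11.5-2.7, -7.7-2.7, 6.2+0] = [8.800,-10.400,6.200]
hi = A.hi+B.hi = [26.3+2.7, 8.6+2.7, 14.2+3] = [29.000,11.300,17.200]
diag = √(20.2²+21.7²+11²) = √999.93 = 31.622


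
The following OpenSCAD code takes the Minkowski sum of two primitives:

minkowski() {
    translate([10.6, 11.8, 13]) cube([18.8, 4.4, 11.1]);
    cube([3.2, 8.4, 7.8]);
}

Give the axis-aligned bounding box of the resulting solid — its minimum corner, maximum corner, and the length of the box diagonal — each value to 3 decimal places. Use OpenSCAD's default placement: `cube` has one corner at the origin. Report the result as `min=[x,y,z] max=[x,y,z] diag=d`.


min=[10.600,11.800,13.000] max=[32.600,24.600,31.900] diag=31.703

A = translate([10.6, 11.8, 13]) cube([18.8, 4.4, 11.1]) → bbox [10.6,11.8,13] .. [29.4,16.2,24.1]
B = cube([3.2, 8.4, 7.8]) → bbox [0,0,0] .. [3.2,8.4,7.8]
lo = A.lo+B.lo = [10.6+0, 11.8+0, 13+0] = [10.600,11.800,13.000]
hi = A.hi+B.hi = [29.4+3.2, 16.2+8.4, 24.1+7.8] = [32.600,24.600,31.900]
diag = √(22²+12.8²+18.9²) = √1005.05 = 31.703


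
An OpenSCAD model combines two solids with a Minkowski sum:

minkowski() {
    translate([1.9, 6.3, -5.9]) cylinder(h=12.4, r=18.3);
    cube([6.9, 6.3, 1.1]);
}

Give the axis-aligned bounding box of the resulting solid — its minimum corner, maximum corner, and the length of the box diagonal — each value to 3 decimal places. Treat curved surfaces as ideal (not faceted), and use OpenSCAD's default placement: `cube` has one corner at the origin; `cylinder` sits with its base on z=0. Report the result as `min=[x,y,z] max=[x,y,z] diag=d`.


min=[-16.400,-12.000,-5.900] max=[27.100,30.900,7.600] diag=62.569

A = translate([1.9, 6.3, -5.9]) cylinder(h=12.4, r=18.3) → bbox [-16.4,-12,-5.9] .. [20.2,24.6,6.5]
B = cube([6.9, 6.3, 1.1]) → bbox [0,0,0] .. [6.9,6.3,1.1]
lo = A.lo+B.lo = [-16.4+0, -12+0, -5.9+0] = [-16.400,-12.000,-5.900]
hi = A.hi+B.hi = [20.2+6.9, 24.6+6.3, 6.5+1.1] = [27.100,30.900,7.600]
diag = √(43.5²+42.9²+13.5²) = √3914.91 = 62.569


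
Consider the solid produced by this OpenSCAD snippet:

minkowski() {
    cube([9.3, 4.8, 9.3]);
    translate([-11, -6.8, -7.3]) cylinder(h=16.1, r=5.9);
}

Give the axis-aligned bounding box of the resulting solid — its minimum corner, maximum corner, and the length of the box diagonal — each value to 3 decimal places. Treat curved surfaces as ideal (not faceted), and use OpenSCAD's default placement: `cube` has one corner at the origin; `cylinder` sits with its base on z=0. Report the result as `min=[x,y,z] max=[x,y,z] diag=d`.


min=[-16.900,-12.700,-7.300] max=[4.200,3.900,18.100] diag=36.958

A = translate([-11, -6.8, -7.3]) cylinder(h=16.1, r=5.9) → bbox [-16.9,-12.7,-7.3] .. [-5.1,-0.9,8.8]
B = cube([9.3, 4.8, 9.3]) → bbox [0,0,0] .. [9.3,4.8,9.3]
lo = A.lo+B.lo = [-16.9+0, -12.7+0, -7.3+0] = [-16.900,-12.700,-7.300]
hi = A.hi+B.hi = [-5.1+9.3, -0.9+4.8, 8.8+9.3] = [4.200,3.900,18.100]
diag = √(21.1²+16.6²+25.4²) = √1365.93 = 36.958


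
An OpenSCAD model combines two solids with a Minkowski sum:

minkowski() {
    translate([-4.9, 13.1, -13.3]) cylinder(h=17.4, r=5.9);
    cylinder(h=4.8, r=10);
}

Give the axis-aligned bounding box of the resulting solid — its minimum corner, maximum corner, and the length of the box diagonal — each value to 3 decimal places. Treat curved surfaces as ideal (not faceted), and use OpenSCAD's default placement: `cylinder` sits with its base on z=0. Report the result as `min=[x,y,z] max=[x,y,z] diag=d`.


A = translate([-4.9, 13.1, -13.3]) cylinder(h=17.4, r=5.9) → bbox [-10.8,7.2,-13.3] .. [1,19,4.1]
B = cylinder(h=4.8, r=10) → bbox [-10,-10,0] .. [10,10,4.8]
lo = A.lo+B.lo = [-10.8-10, 7.2-10, -13.3+0] = [-20.800,-2.800,-13.300]
hi = A.hi+B.hi = [1+10, 19+10, 4.1+4.8] = [11.000,29.000,8.900]
diag = √(31.8²+31.8²+22.2²) = √2515.32 = 50.153

min=[-20.800,-2.800,-13.300] max=[11.000,29.000,8.900] diag=50.153


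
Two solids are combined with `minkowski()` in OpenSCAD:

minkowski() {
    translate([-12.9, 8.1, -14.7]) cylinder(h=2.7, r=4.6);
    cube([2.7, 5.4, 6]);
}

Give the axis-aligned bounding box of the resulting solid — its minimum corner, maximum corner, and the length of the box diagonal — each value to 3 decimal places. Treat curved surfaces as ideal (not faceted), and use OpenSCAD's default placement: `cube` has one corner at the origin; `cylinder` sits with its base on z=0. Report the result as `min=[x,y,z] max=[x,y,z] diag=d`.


min=[-17.500,3.500,-14.700] max=[-5.600,18.100,-6.000] diag=20.748

A = translate([-12.9, 8.1, -14.7]) cylinder(h=2.7, r=4.6) → bbox [-17.5,3.5,-14.7] .. [-8.3,12.7,-12]
B = cube([2.7, 5.4, 6]) → bbox [0,0,0] .. [2.7,5.4,6]
lo = A.lo+B.lo = [-17.5+0, 3.5+0, -14.7+0] = [-17.500,3.500,-14.700]
hi = A.hi+B.hi = [-8.3+2.7, 12.7+5.4, -12+6] = [-5.600,18.100,-6.000]
diag = √(11.9²+14.6²+8.7²) = √430.46 = 20.748


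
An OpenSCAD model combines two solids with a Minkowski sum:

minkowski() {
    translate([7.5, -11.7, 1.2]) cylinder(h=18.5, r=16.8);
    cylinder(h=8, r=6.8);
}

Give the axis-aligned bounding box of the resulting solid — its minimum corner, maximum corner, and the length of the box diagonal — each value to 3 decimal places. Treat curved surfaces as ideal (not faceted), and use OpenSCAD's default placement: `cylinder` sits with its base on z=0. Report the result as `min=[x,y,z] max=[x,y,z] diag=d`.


min=[-16.100,-35.300,1.200] max=[31.100,11.900,27.700] diag=71.819

A = translate([7.5, -11.7, 1.2]) cylinder(h=18.5, r=16.8) → bbox [-9.3,-28.5,1.2] .. [24.3,5.1,19.7]
B = cylinder(h=8, r=6.8) → bbox [-6.8,-6.8,0] .. [6.8,6.8,8]
lo = A.lo+B.lo = [-9.3-6.8, -28.5-6.8, 1.2+0] = [-16.100,-35.300,1.200]
hi = A.hi+B.hi = [24.3+6.8, 5.1+6.8, 19.7+8] = [31.100,11.900,27.700]
diag = √(47.2²+47.2²+26.5²) = √5157.93 = 71.819


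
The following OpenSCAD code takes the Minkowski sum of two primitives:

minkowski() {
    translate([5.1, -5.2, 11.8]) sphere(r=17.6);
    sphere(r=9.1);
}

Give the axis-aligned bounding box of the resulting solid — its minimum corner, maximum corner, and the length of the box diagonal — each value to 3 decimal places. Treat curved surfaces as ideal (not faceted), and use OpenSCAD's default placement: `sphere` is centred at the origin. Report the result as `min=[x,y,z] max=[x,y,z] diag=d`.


A = translate([5.1, -5.2, 11.8]) sphere(r=17.6) → bbox [-12.5,-22.8,-5.8] .. [22.7,12.4,29.4]
B = sphere(r=9.1) → bbox [-9.1,-9.1,-9.1] .. [9.1,9.1,9.1]
lo = A.lo+B.lo = [-12.5-9.1, -22.8-9.1, -5.8-9.1] = [-21.600,-31.900,-14.900]
hi = A.hi+B.hi = [22.7+9.1, 12.4+9.1, 29.4+9.1] = [31.800,21.500,38.500]
diag = √(53.4²+53.4²+53.4²) = √8554.68 = 92.492

min=[-21.600,-31.900,-14.900] max=[31.800,21.500,38.500] diag=92.492


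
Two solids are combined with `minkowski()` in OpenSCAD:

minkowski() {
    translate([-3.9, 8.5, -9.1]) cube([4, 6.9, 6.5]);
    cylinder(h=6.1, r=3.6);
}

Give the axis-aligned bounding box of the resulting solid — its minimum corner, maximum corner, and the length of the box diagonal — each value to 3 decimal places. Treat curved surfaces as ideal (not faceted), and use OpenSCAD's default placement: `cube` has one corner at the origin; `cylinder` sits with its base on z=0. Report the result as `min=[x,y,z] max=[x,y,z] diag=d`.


A = translate([-3.9, 8.5, -9.1]) cube([4, 6.9, 6.5]) → bbox [-3.9,8.5,-9.1] .. [0.1,15.4,-2.6]
B = cylinder(h=6.1, r=3.6) → bbox [-3.6,-3.6,0] .. [3.6,3.6,6.1]
lo = A.lo+B.lo = [-3.9-3.6, 8.5-3.6, -9.1+0] = [-7.500,4.900,-9.100]
hi = A.hi+B.hi = [0.1+3.6, 15.4+3.6, -2.6+6.1] = [3.700,19.000,3.500]
diag = √(11.2²+14.1²+12.6²) = √483.01 = 21.977

min=[-7.500,4.900,-9.100] max=[3.700,19.000,3.500] diag=21.977


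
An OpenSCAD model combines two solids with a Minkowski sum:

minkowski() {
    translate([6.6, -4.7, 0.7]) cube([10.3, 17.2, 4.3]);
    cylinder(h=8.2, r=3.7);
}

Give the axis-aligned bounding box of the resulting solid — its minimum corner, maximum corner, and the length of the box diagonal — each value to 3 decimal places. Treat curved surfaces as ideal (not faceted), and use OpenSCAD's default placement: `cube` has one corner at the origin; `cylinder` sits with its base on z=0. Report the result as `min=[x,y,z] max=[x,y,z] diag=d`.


A = translate([6.6, -4.7, 0.7]) cube([10.3, 17.2, 4.3]) → bbox [6.6,-4.7,0.7] .. [16.9,12.5,5]
B = cylinder(h=8.2, r=3.7) → bbox [-3.7,-3.7,0] .. [3.7,3.7,8.2]
lo = A.lo+B.lo = [6.6-3.7, -4.7-3.7, 0.7+0] = [2.900,-8.400,0.700]
hi = A.hi+B.hi = [16.9+3.7, 12.5+3.7, 5+8.2] = [20.600,16.200,13.200]
diag = √(17.7²+24.6²+12.5²) = √1074.7 = 32.783

min=[2.900,-8.400,0.700] max=[20.600,16.200,13.200] diag=32.783


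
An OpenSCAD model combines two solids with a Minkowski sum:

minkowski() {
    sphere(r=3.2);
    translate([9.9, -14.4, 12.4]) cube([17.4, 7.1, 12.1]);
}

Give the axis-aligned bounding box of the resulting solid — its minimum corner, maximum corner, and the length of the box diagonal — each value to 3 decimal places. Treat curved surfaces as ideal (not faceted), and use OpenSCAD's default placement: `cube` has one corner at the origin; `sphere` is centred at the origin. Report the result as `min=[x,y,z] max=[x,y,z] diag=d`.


A = translate([9.9, -14.4, 12.4]) cube([17.4, 7.1, 12.1]) → bbox [9.9,-14.4,12.4] .. [27.3,-7.3,24.5]
B = sphere(r=3.2) → bbox [-3.2,-3.2,-3.2] .. [3.2,3.2,3.2]
lo = A.lo+B.lo = [9.9-3.2, -14.4-3.2, 12.4-3.2] = [6.700,-17.600,9.200]
hi = A.hi+B.hi = [27.3+3.2, -7.3+3.2, 24.5+3.2] = [30.500,-4.100,27.700]
diag = √(23.8²+13.5²+18.5²) = √1090.94 = 33.029

min=[6.700,-17.600,9.200] max=[30.500,-4.100,27.700] diag=33.029


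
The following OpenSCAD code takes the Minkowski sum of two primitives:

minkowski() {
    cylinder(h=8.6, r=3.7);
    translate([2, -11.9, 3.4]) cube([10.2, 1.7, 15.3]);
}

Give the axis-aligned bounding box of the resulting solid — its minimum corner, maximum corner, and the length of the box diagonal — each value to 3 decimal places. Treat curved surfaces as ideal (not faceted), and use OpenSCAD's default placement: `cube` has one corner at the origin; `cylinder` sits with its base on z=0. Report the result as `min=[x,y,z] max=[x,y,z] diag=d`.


min=[-1.700,-15.600,3.400] max=[15.900,-6.500,27.300] diag=31.045

A = translate([2, -11.9, 3.4]) cube([10.2, 1.7, 15.3]) → bbox [2,-11.9,3.4] .. [12.2,-10.2,18.7]
B = cylinder(h=8.6, r=3.7) → bbox [-3.7,-3.7,0] .. [3.7,3.7,8.6]
lo = A.lo+B.lo = [2-3.7, -11.9-3.7, 3.4+0] = [-1.700,-15.600,3.400]
hi = A.hi+B.hi = [12.2+3.7, -10.2+3.7, 18.7+8.6] = [15.900,-6.500,27.300]
diag = √(17.6²+9.1²+23.9²) = √963.78 = 31.045


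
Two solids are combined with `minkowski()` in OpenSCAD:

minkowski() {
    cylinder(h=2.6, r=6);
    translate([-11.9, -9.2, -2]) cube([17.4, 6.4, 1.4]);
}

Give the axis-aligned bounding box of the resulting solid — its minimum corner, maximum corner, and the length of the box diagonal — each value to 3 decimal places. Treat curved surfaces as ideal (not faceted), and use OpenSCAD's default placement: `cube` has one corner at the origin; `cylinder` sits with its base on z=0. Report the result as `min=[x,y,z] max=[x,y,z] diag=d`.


min=[-17.900,-15.200,-2.000] max=[11.500,3.200,2.000] diag=34.913

A = translate([-11.9, -9.2, -2]) cube([17.4, 6.4, 1.4]) → bbox [-11.9,-9.2,-2] .. [5.5,-2.8,-0.6]
B = cylinder(h=2.6, r=6) → bbox [-6,-6,0] .. [6,6,2.6]
lo = A.lo+B.lo = [-11.9-6, -9.2-6, -2+0] = [-17.900,-15.200,-2.000]
hi = A.hi+B.hi = [5.5+6, -2.8+6, -0.6+2.6] = [11.500,3.200,2.000]
diag = √(29.4²+18.4²+4²) = √1218.92 = 34.913


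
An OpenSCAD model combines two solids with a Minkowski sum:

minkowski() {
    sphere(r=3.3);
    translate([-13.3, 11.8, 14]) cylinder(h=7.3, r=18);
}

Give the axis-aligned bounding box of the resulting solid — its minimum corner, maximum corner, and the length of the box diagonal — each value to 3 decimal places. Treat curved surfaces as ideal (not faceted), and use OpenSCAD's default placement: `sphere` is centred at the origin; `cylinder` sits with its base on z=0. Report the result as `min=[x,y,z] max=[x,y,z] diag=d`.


min=[-34.600,-9.500,10.700] max=[8.000,33.100,24.600] diag=61.828

A = translate([-13.3, 11.8, 14]) cylinder(h=7.3, r=18) → bbox [-31.3,-6.2,14] .. [4.7,29.8,21.3]
B = sphere(r=3.3) → bbox [-3.3,-3.3,-3.3] .. [3.3,3.3,3.3]
lo = A.lo+B.lo = [-31.3-3.3, -6.2-3.3, 14-3.3] = [-34.600,-9.500,10.700]
hi = A.hi+B.hi = [4.7+3.3, 29.8+3.3, 21.3+3.3] = [8.000,33.100,24.600]
diag = √(42.6²+42.6²+13.9²) = √3822.73 = 61.828


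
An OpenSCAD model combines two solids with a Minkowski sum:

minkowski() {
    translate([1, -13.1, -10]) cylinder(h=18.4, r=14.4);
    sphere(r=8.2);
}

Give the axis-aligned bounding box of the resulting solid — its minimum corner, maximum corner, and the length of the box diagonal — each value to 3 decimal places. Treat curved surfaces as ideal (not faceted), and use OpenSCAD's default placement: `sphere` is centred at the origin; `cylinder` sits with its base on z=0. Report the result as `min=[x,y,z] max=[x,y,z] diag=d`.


min=[-21.600,-35.700,-18.200] max=[23.600,9.500,16.600] diag=72.781

A = translate([1, -13.1, -10]) cylinder(h=18.4, r=14.4) → bbox [-13.4,-27.5,-10] .. [15.4,1.3,8.4]
B = sphere(r=8.2) → bbox [-8.2,-8.2,-8.2] .. [8.2,8.2,8.2]
lo = A.lo+B.lo = [-13.4-8.2, -27.5-8.2, -10-8.2] = [-21.600,-35.700,-18.200]
hi = A.hi+B.hi = [15.4+8.2, 1.3+8.2, 8.4+8.2] = [23.600,9.500,16.600]
diag = √(45.2²+45.2²+34.8²) = √5297.12 = 72.781


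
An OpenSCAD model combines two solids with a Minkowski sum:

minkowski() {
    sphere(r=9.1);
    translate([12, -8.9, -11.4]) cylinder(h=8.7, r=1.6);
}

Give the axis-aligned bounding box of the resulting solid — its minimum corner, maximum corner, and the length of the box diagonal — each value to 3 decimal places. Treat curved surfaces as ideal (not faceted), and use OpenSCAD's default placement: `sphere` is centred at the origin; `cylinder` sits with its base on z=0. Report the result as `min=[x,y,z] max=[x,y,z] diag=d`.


min=[1.300,-19.600,-20.500] max=[22.700,1.800,6.400] diag=40.491

A = translate([12, -8.9, -11.4]) cylinder(h=8.7, r=1.6) → bbox [10.4,-10.5,-11.4] .. [13.6,-7.3,-2.7]
B = sphere(r=9.1) → bbox [-9.1,-9.1,-9.1] .. [9.1,9.1,9.1]
lo = A.lo+B.lo = [10.4-9.1, -10.5-9.1, -11.4-9.1] = [1.300,-19.600,-20.500]
hi = A.hi+B.hi = [13.6+9.1, -7.3+9.1, -2.7+9.1] = [22.700,1.800,6.400]
diag = √(21.4²+21.4²+26.9²) = √1639.53 = 40.491


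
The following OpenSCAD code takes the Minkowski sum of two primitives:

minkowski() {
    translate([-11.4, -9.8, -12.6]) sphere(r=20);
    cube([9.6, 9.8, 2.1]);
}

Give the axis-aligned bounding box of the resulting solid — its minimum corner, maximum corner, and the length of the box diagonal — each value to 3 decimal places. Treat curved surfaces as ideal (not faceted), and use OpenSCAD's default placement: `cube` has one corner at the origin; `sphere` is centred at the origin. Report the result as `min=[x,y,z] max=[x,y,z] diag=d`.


min=[-31.400,-29.800,-32.600] max=[18.200,20.000,9.500] diag=81.931

A = translate([-11.4, -9.8, -12.6]) sphere(r=20) → bbox [-31.4,-29.8,-32.6] .. [8.6,10.2,7.4]
B = cube([9.6, 9.8, 2.1]) → bbox [0,0,0] .. [9.6,9.8,2.1]
lo = A.lo+B.lo = [-31.4+0, -29.8+0, -32.6+0] = [-31.400,-29.800,-32.600]
hi = A.hi+B.hi = [8.6+9.6, 10.2+9.8, 7.4+2.1] = [18.200,20.000,9.500]
diag = √(49.6²+49.8²+42.1²) = √6712.61 = 81.931


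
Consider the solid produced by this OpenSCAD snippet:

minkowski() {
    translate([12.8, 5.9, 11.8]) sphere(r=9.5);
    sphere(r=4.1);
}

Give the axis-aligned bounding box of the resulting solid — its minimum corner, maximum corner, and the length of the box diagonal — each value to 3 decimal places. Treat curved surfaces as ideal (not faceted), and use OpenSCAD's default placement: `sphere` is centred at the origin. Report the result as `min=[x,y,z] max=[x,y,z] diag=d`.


A = translate([12.8, 5.9, 11.8]) sphere(r=9.5) → bbox [3.3,-3.6,2.3] .. [22.3,15.4,21.3]
B = sphere(r=4.1) → bbox [-4.1,-4.1,-4.1] .. [4.1,4.1,4.1]
lo = A.lo+B.lo = [3.3-4.1, -3.6-4.1, 2.3-4.1] = [-0.800,-7.700,-1.800]
hi = A.hi+B.hi = [22.3+4.1, 15.4+4.1, 21.3+4.1] = [26.400,19.500,25.400]
diag = √(27.2²+27.2²+27.2²) = √2219.52 = 47.112

min=[-0.800,-7.700,-1.800] max=[26.400,19.500,25.400] diag=47.112


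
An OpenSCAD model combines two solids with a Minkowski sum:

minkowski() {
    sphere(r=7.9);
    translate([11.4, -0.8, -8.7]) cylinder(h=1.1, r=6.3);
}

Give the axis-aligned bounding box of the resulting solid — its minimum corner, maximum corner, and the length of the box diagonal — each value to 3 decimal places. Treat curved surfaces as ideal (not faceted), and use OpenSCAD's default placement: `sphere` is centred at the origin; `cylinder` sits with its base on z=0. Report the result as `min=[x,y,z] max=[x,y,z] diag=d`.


A = translate([11.4, -0.8, -8.7]) cylinder(h=1.1, r=6.3) → bbox [5.1,-7.1,-8.7] .. [17.7,5.5,-7.6]
B = sphere(r=7.9) → bbox [-7.9,-7.9,-7.9] .. [7.9,7.9,7.9]
lo = A.lo+B.lo = [5.1-7.9, -7.1-7.9, -8.7-7.9] = [-2.800,-15.000,-16.600]
hi = A.hi+B.hi = [17.7+7.9, 5.5+7.9, -7.6+7.9] = [25.600,13.400,0.300]
diag = √(28.4²+28.4²+16.9²) = √1898.73 = 43.574

min=[-2.800,-15.000,-16.600] max=[25.600,13.400,0.300] diag=43.574


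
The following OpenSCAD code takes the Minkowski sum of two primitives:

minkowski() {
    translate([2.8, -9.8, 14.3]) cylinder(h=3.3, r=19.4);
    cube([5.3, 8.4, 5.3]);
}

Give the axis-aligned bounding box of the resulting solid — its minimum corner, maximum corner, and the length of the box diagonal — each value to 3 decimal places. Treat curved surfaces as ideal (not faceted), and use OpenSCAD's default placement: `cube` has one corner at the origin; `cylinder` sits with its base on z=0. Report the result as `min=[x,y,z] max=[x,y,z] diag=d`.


A = translate([2.8, -9.8, 14.3]) cylinder(h=3.3, r=19.4) → bbox [-16.6,-29.2,14.3] .. [22.2,9.6,17.6]
B = cube([5.3, 8.4, 5.3]) → bbox [0,0,0] .. [5.3,8.4,5.3]
lo = A.lo+B.lo = [-16.6+0, -29.2+0, 14.3+0] = [-16.600,-29.200,14.300]
hi = A.hi+B.hi = [22.2+5.3, 9.6+8.4, 17.6+5.3] = [27.500,18.000,22.900]
diag = √(44.1²+47.2²+8.6²) = √4246.61 = 65.166

min=[-16.600,-29.200,14.300] max=[27.500,18.000,22.900] diag=65.166


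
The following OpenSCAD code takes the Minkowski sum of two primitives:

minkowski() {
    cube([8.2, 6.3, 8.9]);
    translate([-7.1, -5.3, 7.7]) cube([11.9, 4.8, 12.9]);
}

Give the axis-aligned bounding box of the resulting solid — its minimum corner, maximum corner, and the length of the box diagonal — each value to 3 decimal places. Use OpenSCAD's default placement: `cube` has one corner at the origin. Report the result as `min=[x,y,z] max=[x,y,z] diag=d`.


A = translate([-7.1, -5.3, 7.7]) cube([11.9, 4.8, 12.9]) → bbox [-7.1,-5.3,7.7] .. [4.8,-0.5,20.6]
B = cube([8.2, 6.3, 8.9]) → bbox [0,0,0] .. [8.2,6.3,8.9]
lo = A.lo+B.lo = [-7.1+0, -5.3+0, 7.7+0] = [-7.100,-5.300,7.700]
hi = A.hi+B.hi = [4.8+8.2, -0.5+6.3, 20.6+8.9] = [13.000,5.800,29.500]
diag = √(20.1²+11.1²+21.8²) = √1002.46 = 31.662

min=[-7.100,-5.300,7.700] max=[13.000,5.800,29.500] diag=31.662


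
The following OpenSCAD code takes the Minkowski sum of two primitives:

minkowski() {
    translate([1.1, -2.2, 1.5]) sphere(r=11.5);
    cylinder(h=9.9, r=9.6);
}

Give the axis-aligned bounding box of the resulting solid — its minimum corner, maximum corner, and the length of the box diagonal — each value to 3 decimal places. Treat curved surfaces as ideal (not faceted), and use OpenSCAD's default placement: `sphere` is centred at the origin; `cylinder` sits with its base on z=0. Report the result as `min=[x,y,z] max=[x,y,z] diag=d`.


min=[-20.000,-23.300,-10.000] max=[22.200,18.900,22.900] diag=68.148

A = translate([1.1, -2.2, 1.5]) sphere(r=11.5) → bbox [-10.4,-13.7,-10] .. [12.6,9.3,13]
B = cylinder(h=9.9, r=9.6) → bbox [-9.6,-9.6,0] .. [9.6,9.6,9.9]
lo = A.lo+B.lo = [-10.4-9.6, -13.7-9.6, -10+0] = [-20.000,-23.300,-10.000]
hi = A.hi+B.hi = [12.6+9.6, 9.3+9.6, 13+9.9] = [22.200,18.900,22.900]
diag = √(42.2²+42.2²+32.9²) = √4644.09 = 68.148


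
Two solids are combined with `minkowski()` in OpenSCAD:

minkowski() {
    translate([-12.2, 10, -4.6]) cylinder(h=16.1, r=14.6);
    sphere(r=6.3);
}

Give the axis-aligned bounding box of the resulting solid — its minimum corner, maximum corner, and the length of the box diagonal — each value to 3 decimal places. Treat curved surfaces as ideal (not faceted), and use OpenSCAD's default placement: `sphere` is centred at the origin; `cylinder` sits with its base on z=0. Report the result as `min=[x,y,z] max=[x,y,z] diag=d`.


min=[-33.100,-10.900,-10.900] max=[8.700,30.900,17.800] diag=65.713

A = translate([-12.2, 10, -4.6]) cylinder(h=16.1, r=14.6) → bbox [-26.8,-4.6,-4.6] .. [2.4,24.6,11.5]
B = sphere(r=6.3) → bbox [-6.3,-6.3,-6.3] .. [6.3,6.3,6.3]
lo = A.lo+B.lo = [-26.8-6.3, -4.6-6.3, -4.6-6.3] = [-33.100,-10.900,-10.900]
hi = A.hi+B.hi = [2.4+6.3, 24.6+6.3, 11.5+6.3] = [8.700,30.900,17.800]
diag = √(41.8²+41.8²+28.7²) = √4318.17 = 65.713


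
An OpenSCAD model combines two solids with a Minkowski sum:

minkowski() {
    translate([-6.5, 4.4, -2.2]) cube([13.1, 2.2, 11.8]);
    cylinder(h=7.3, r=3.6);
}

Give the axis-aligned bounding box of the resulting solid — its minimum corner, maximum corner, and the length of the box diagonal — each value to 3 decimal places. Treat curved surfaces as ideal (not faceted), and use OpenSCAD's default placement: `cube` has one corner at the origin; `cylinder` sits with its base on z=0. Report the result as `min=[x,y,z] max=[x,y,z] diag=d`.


A = translate([-6.5, 4.4, -2.2]) cube([13.1, 2.2, 11.8]) → bbox [-6.5,4.4,-2.2] .. [6.6,6.6,9.6]
B = cylinder(h=7.3, r=3.6) → bbox [-3.6,-3.6,0] .. [3.6,3.6,7.3]
lo = A.lo+B.lo = [-6.5-3.6, 4.4-3.6, -2.2+0] = [-10.100,0.800,-2.200]
hi = A.hi+B.hi = [6.6+3.6, 6.6+3.6, 9.6+7.3] = [10.200,10.200,16.900]
diag = √(20.3²+9.4²+19.1²) = √865.26 = 29.415

min=[-10.100,0.800,-2.200] max=[10.200,10.200,16.900] diag=29.415


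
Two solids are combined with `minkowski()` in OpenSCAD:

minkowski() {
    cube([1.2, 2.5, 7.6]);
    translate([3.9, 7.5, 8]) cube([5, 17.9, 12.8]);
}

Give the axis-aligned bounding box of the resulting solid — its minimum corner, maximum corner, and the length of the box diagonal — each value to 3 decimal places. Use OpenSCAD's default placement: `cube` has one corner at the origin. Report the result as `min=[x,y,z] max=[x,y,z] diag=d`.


min=[3.900,7.500,8.000] max=[10.100,27.900,28.400] diag=29.509

A = translate([3.9, 7.5, 8]) cube([5, 17.9, 12.8]) → bbox [3.9,7.5,8] .. [8.9,25.4,20.8]
B = cube([1.2, 2.5, 7.6]) → bbox [0,0,0] .. [1.2,2.5,7.6]
lo = A.lo+B.lo = [3.9+0, 7.5+0, 8+0] = [3.900,7.500,8.000]
hi = A.hi+B.hi = [8.9+1.2, 25.4+2.5, 20.8+7.6] = [10.100,27.900,28.400]
diag = √(6.2²+20.4²+20.4²) = √870.76 = 29.509


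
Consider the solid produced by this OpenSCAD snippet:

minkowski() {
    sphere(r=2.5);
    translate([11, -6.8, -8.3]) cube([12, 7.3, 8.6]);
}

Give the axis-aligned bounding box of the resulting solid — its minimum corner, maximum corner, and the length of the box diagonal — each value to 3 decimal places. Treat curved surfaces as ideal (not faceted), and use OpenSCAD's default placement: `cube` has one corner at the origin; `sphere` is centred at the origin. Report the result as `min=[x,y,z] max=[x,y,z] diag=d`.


A = translate([11, -6.8, -8.3]) cube([12, 7.3, 8.6]) → bbox [11,-6.8,-8.3] .. [23,0.5,0.3]
B = sphere(r=2.5) → bbox [-2.5,-2.5,-2.5] .. [2.5,2.5,2.5]
lo = A.lo+B.lo = [11-2.5, -6.8-2.5, -8.3-2.5] = [8.500,-9.300,-10.800]
hi = A.hi+B.hi = [23+2.5, 0.5+2.5, 0.3+2.5] = [25.500,3.000,2.800]
diag = √(17²+12.3²+13.6²) = √625.25 = 25.005

min=[8.500,-9.300,-10.800] max=[25.500,3.000,2.800] diag=25.005


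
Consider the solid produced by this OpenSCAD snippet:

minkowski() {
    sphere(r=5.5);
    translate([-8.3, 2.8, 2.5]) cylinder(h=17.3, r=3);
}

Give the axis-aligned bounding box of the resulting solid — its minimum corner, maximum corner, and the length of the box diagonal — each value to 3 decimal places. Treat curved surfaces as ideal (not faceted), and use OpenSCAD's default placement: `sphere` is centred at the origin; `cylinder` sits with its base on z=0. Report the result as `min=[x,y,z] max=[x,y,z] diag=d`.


min=[-16.800,-5.700,-3.000] max=[0.200,11.300,25.300] diag=37.133

A = translate([-8.3, 2.8, 2.5]) cylinder(h=17.3, r=3) → bbox [-11.3,-0.2,2.5] .. [-5.3,5.8,19.8]
B = sphere(r=5.5) → bbox [-5.5,-5.5,-5.5] .. [5.5,5.5,5.5]
lo = A.lo+B.lo = [-11.3-5.5, -0.2-5.5, 2.5-5.5] = [-16.800,-5.700,-3.000]
hi = A.hi+B.hi = [-5.3+5.5, 5.8+5.5, 19.8+5.5] = [0.200,11.300,25.300]
diag = √(17²+17²+28.3²) = √1378.89 = 37.133


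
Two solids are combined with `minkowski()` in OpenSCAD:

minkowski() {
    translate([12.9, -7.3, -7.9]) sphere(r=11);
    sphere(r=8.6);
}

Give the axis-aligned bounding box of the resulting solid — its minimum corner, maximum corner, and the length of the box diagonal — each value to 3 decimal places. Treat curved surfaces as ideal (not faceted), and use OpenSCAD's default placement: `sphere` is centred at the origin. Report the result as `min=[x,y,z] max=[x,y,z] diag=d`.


min=[-6.700,-26.900,-27.500] max=[32.500,12.300,11.700] diag=67.896

A = translate([12.9, -7.3, -7.9]) sphere(r=11) → bbox [1.9,-18.3,-18.9] .. [23.9,3.7,3.1]
B = sphere(r=8.6) → bbox [-8.6,-8.6,-8.6] .. [8.6,8.6,8.6]
lo = A.lo+B.lo = [1.9-8.6, -18.3-8.6, -18.9-8.6] = [-6.700,-26.900,-27.500]
hi = A.hi+B.hi = [23.9+8.6, 3.7+8.6, 3.1+8.6] = [32.500,12.300,11.700]
diag = √(39.2²+39.2²+39.2²) = √4609.92 = 67.896


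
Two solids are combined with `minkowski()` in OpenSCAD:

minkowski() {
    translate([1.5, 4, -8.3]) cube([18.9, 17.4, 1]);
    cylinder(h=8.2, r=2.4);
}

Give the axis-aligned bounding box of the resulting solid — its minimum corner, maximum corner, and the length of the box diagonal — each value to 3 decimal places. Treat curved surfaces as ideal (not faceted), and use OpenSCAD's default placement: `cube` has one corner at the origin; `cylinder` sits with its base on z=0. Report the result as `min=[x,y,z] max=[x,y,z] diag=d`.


min=[-0.900,1.600,-8.300] max=[22.800,23.800,0.900] diag=33.752

A = translate([1.5, 4, -8.3]) cube([18.9, 17.4, 1]) → bbox [1.5,4,-8.3] .. [20.4,21.4,-7.3]
B = cylinder(h=8.2, r=2.4) → bbox [-2.4,-2.4,0] .. [2.4,2.4,8.2]
lo = A.lo+B.lo = [1.5-2.4, 4-2.4, -8.3+0] = [-0.900,1.600,-8.300]
hi = A.hi+B.hi = [20.4+2.4, 21.4+2.4, -7.3+8.2] = [22.800,23.800,0.900]
diag = √(23.7²+22.2²+9.2²) = √1139.17 = 33.752


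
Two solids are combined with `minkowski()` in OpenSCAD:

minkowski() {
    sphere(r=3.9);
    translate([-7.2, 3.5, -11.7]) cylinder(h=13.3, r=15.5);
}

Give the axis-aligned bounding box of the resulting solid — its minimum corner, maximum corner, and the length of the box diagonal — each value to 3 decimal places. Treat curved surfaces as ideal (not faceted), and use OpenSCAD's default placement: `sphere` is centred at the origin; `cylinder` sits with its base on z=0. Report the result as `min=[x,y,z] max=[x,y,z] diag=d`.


min=[-26.600,-15.900,-15.600] max=[12.200,22.900,5.500] diag=58.789

A = translate([-7.2, 3.5, -11.7]) cylinder(h=13.3, r=15.5) → bbox [-22.7,-12,-11.7] .. [8.3,19,1.6]
B = sphere(r=3.9) → bbox [-3.9,-3.9,-3.9] .. [3.9,3.9,3.9]
lo = A.lo+B.lo = [-22.7-3.9, -12-3.9, -11.7-3.9] = [-26.600,-15.900,-15.600]
hi = A.hi+B.hi = [8.3+3.9, 19+3.9, 1.6+3.9] = [12.200,22.900,5.500]
diag = √(38.8²+38.8²+21.1²) = √3456.09 = 58.789


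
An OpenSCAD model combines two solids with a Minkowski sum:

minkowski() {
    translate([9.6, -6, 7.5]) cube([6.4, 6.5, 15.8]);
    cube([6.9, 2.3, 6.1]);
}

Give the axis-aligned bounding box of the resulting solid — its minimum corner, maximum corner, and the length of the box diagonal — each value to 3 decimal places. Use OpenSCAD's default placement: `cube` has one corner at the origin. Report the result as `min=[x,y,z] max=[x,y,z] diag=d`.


A = translate([9.6, -6, 7.5]) cube([6.4, 6.5, 15.8]) → bbox [9.6,-6,7.5] .. [16,0.5,23.3]
B = cube([6.9, 2.3, 6.1]) → bbox [0,0,0] .. [6.9,2.3,6.1]
lo = A.lo+B.lo = [9.6+0, -6+0, 7.5+0] = [9.600,-6.000,7.500]
hi = A.hi+B.hi = [16+6.9, 0.5+2.3, 23.3+6.1] = [22.900,2.800,29.400]
diag = √(13.3²+8.8²+21.9²) = √733.94 = 27.091

min=[9.600,-6.000,7.500] max=[22.900,2.800,29.400] diag=27.091


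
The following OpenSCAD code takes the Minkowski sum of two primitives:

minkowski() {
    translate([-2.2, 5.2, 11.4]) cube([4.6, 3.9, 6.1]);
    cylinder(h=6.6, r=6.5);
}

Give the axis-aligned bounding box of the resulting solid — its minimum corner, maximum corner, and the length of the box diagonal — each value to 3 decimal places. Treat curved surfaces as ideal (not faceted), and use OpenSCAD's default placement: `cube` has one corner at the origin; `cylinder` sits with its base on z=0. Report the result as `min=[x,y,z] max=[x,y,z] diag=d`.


A = translate([-2.2, 5.2, 11.4]) cube([4.6, 3.9, 6.1]) → bbox [-2.2,5.2,11.4] .. [2.4,9.1,17.5]
B = cylinder(h=6.6, r=6.5) → bbox [-6.5,-6.5,0] .. [6.5,6.5,6.6]
lo = A.lo+B.lo = [-2.2-6.5, 5.2-6.5, 11.4+0] = [-8.700,-1.300,11.400]
hi = A.hi+B.hi = [2.4+6.5, 9.1+6.5, 17.5+6.6] = [8.900,15.600,24.100]
diag = √(17.6²+16.9²+12.7²) = √756.66 = 27.507

min=[-8.700,-1.300,11.400] max=[8.900,15.600,24.100] diag=27.507
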